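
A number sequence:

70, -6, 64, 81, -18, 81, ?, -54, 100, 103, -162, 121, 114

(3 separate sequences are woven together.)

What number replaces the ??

92

Split by position mod 3 into 3 tracks.
Track A: 70, 81, ?, 103, 114. Adding 11 each time.
Track B: -6, -18, -54, -162. Geometric, ×3 each step.
Track C: 64, 81, 100, 121. Consecutive squares n² from n = 8.
The gap is track A's term 3; the rule gives 92.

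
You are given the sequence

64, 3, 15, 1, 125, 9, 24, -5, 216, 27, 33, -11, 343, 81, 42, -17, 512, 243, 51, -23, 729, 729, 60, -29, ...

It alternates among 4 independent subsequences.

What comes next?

1000

Taking every 4th term gives 4 separate tracks.
Subsequence A: 64, 125, 216, 343, 512, 729 (the cubes 4³, 5³, 6³, …).
Subsequence B: 3, 9, 27, 81, 243, 729 (a geometric progression (common ratio 3)).
Subsequence C: 15, 24, 33, 42, 51, 60 (linear: a_n = 6 + 9·n).
Subsequence D: 1, -5, -11, -17, -23, -29 (subtracting 6 each time).
Term 25 comes from subsequence A (its 7th entry): 1000.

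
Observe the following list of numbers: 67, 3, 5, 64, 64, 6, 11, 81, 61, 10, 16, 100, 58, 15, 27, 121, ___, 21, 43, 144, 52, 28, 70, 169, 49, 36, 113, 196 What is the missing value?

55

Split by position mod 4 into 4 tracks.
Track A: 67, 64, 61, 58, ?, 52, 49. Arithmetic, step −3.
Track B: 3, 6, 10, 15, 21, 28, 36. The triangular numbers T_2, T_3, ….
Track C: 5, 11, 16, 27, 43, 70, 113. Each term equals the sum of the previous two.
Track D: 64, 81, 100, 121, 144, 169, 196. The squares 8², 9², 10², ….
The gap is track A's term 5; the rule gives 55.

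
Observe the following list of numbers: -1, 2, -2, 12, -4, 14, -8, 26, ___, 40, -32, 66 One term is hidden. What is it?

-16

Positions 1, 3, 5, … form one subsequence and positions 2, 4, 6, … form another.
Subsequence A = -1, -2, -4, -8, ?, -32: a geometric progression (common ratio 2).
Subsequence B = 2, 12, 14, 26, 40, 66: each term equals the sum of the previous two.
The gap is subsequence A's term 5; the rule gives -16.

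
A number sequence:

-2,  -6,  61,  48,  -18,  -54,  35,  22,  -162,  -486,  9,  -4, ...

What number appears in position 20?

-56

Reading positions in blocks of 4 reveals the pattern AABB — 2 tracks woven together.
Track A is -2, -6, -18, -54, -162, -486, which is geometric with ratio 3.
Track B is 61, 48, 35, 22, 9, -4, which is arithmetic, step −13.
Position 20 falls in track B as its term 10, giving -56.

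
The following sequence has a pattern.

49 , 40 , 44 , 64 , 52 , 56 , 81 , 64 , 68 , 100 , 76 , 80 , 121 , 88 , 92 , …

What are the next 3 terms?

144, 100, 104

Read the sequence 3 terms at a time; column i is its own pattern.
Subsequence A: 49, 64, 81, 100, 121 (consecutive squares n² from n = 7).
Subsequence B: 40, 52, 64, 76, 88 (arithmetic with common difference +12).
Subsequence C: 44, 56, 68, 80, 92 (arithmetic with common difference +12).
Position 16 → subsequence A, term 6 = 144.
The 17th slot belongs to subsequence B; its 6th term is 100.
Position 18 falls in subsequence C as its term 6, giving 104.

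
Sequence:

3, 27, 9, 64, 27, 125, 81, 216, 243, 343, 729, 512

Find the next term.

2187

The terms cycle through 2 interleaved subsequences.
Subsequence A is 3, 9, 27, 81, 243, 729, which is powers 3^1, 3^2, 3^3, ….
Subsequence B is 27, 64, 125, 216, 343, 512, which is perfect cubes starting at 3³.
Term 13 comes from subsequence A (its 7th entry): 2187.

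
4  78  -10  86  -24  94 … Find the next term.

Split by position mod 2 into 2 tracks.
Subsequence A is 4, -10, -24, which is arithmetic, step −14.
Subsequence B is 78, 86, 94, which is adding 8 each time.
Position 7 → subsequence A, term 4 = -38.

-38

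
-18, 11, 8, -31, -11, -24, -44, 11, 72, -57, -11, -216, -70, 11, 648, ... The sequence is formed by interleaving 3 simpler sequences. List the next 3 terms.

Taking every 3rd term gives 3 separate tracks.
Subsequence A: -18, -31, -44, -57, -70 — arithmetic, step −13.
Subsequence B: 11, -11, 11, -11, 11 — alternating ±11.
Subsequence C: 8, -24, 72, -216, 648 — a geometric progression (common ratio -3).
Term 16 comes from subsequence A (its 6th entry): -83.
Position 17 falls in subsequence B as its term 6, giving -11.
Position 18 → subsequence C, term 6 = -1944.

-83, -11, -1944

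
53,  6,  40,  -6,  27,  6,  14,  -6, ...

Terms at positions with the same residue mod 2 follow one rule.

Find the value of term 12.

The terms cycle through 2 interleaved subsequences.
Subsequence A: 53, 40, 27, 14. Arithmetic, step −13.
Subsequence B: 6, -6, 6, -6. The oscillation 6·(−1)^(n+1).
Term 12 comes from subsequence B (its 6th entry): -6.

-6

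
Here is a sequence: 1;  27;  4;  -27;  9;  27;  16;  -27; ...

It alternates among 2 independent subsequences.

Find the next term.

Split by position mod 2 into 2 tracks.
Track A: 1, 4, 9, 16. The squares 1², 2², 3², ….
Track B: 27, -27, 27, -27. Alternating ±27.
Position 9 → track A, term 5 = 25.

25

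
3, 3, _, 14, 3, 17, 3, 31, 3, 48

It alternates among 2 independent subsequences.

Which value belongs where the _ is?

Odd-indexed and even-indexed terms follow separate rules.
Track A: 3, ?, 3, 3, 3. Constant 3.
Track B: 3, 14, 17, 31, 48. Fibonacci-style (each term is the sum of the two before it).
Filling track A at index 2 by its rule yields 3.

3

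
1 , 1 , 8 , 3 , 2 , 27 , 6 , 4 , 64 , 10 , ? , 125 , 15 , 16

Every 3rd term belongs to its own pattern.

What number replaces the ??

Split by position mod 3: positions 1, 4, 7, … form one track, and each other residue class forms its own.
Subsequence A is 1, 3, 6, 10, 15, which is the triangular numbers T_1, T_2, ….
Subsequence B is 1, 2, 4, ?, 16, which is successive powers of 2.
Subsequence C is 8, 27, 64, 125, which is consecutive cubes n³ from n = 2.
The gap is subsequence B's term 4; the rule gives 8.

8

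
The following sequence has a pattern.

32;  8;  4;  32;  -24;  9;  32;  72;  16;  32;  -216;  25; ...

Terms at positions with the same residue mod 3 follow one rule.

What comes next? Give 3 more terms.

32, 648, 36

Split by position mod 3 into 3 tracks.
Track A is 32, 32, 32, 32, which is always 32.
Track B is 8, -24, 72, -216, which is multiplying by -3 each time.
Track C is 4, 9, 16, 25, which is perfect squares starting at 2².
Position 13 falls in track A as its term 5, giving 32.
Position 14 falls in track B as its term 5, giving 648.
Position 15 → track C, term 5 = 36.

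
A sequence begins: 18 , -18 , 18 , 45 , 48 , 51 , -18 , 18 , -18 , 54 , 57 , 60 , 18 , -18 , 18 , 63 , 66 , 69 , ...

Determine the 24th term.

Reading positions in blocks of 6 reveals the pattern AAABBB — 2 tracks woven together.
Track A: 18, -18, 18, -18, 18, -18, 18, -18, 18 — alternating ±18.
Track B: 45, 48, 51, 54, 57, 60, 63, 66, 69 — arithmetic, step +3.
Term 24 comes from track B (its 12th entry): 78.

78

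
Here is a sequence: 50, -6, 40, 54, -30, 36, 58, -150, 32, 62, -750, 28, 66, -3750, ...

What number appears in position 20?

-93750

The terms cycle through 3 interleaved subsequences.
Track A: 50, 54, 58, 62, 66. Arithmetic, step +4.
Track B: -6, -30, -150, -750, -3750. Geometric with ratio 5.
Track C: 40, 36, 32, 28. Linear: a_n = 44 − 4·n.
Position 20 falls in track B as its term 7, giving -93750.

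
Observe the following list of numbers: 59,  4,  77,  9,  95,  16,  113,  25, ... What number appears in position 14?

64

The terms cycle through 2 interleaved subsequences.
Subsequence A = 59, 77, 95, 113: linear: a_n = 41 + 18·n.
Subsequence B = 4, 9, 16, 25: consecutive squares n² from n = 2.
Position 14 falls in subsequence B as its term 7, giving 64.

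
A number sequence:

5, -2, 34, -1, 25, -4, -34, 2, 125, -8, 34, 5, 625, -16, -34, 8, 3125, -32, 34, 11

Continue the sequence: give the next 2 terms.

15625, -64

Taking every 4th term gives 4 separate tracks.
Track A: 5, 25, 125, 625, 3125. Powers of 5.
Track B: -2, -4, -8, -16, -32. A geometric progression (common ratio 2).
Track C: 34, -34, 34, -34, 34. The oscillation 34·(−1)^(n+1).
Track D: -1, 2, 5, 8, 11. Linear: a_n = -4 + 3·n.
The 21st slot belongs to track A; its 6th term is 15625.
The 22nd slot belongs to track B; its 6th term is -64.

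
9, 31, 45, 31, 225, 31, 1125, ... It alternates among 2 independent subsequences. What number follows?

31

Positions 1, 3, 5, … form one subsequence and positions 2, 4, 6, … form another.
Track A: 9, 45, 225, 1125 (multiplying by 5 each time).
Track B: 31, 31, 31 (the constant sequence 31).
Term 8 comes from track B (its 4th entry): 31.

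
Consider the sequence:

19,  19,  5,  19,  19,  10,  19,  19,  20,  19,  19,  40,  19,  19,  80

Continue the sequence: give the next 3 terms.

The slot pattern repeats as AAB (period 3), so there are 2 interleaved tracks.
Track A: 19, 19, 19, 19, 19, 19, 19, 19, 19, 19 — always 19.
Track B: 5, 10, 20, 40, 80 — geometric, ×2 each step.
Term 16 comes from track A (its 11th entry): 19.
Term 17 comes from track A (its 12th entry): 19.
The 18th slot belongs to track B; its 6th term is 160.

19, 19, 160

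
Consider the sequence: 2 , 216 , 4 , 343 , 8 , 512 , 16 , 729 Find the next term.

32

The terms cycle through 2 interleaved subsequences.
Track A: 2, 4, 8, 16 (successive powers of 2).
Track B: 216, 343, 512, 729 (perfect cubes starting at 6³).
Term 9 comes from track A (its 5th entry): 32.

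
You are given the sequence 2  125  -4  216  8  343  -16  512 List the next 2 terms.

32, 729

Positions 1, 3, 5, … form one subsequence and positions 2, 4, 6, … form another.
Track A: 2, -4, 8, -16 (geometric with ratio -2).
Track B: 125, 216, 343, 512 (the cubes 5³, 6³, 7³, …).
Position 9 → track A, term 5 = 32.
Position 10 falls in track B as its term 5, giving 729.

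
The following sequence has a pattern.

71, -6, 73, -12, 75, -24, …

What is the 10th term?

Split by position mod 2 into 2 tracks.
Track A: 71, 73, 75 — linear: a_n = 69 + 2·n.
Track B: -6, -12, -24 — geometric, ×2 each step.
Term 10 comes from track B (its 5th entry): -96.

-96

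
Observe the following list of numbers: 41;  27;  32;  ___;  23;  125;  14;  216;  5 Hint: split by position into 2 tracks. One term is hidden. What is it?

Taking every 2nd term gives 2 separate tracks.
Subsequence A: 41, 32, 23, 14, 5. Arithmetic, step −9.
Subsequence B: 27, ?, 125, 216. Perfect cubes starting at 3³.
The gap is subsequence B's term 2; the rule gives 64.

64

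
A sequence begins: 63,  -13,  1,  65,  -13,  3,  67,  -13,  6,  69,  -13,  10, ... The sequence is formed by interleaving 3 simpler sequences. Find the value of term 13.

Taking every 3rd term gives 3 separate tracks.
Subsequence A: 63, 65, 67, 69 (linear: a_n = 61 + 2·n).
Subsequence B: -13, -13, -13, -13 (constant -13).
Subsequence C: 1, 3, 6, 10 (the triangular numbers T_1, T_2, …).
Term 13 comes from subsequence A (its 5th entry): 71.

71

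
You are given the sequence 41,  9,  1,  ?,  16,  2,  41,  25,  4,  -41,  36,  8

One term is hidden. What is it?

-41

Split by position mod 3: positions 1, 4, 7, … form one track, and each other residue class forms its own.
Track A = 41, ?, 41, -41: oscillating between 41 and -41.
Track B = 9, 16, 25, 36: the squares 3², 4², 5², ….
Track C = 1, 2, 4, 8: powers of 2.
The gap is track A's term 2; the rule gives -41.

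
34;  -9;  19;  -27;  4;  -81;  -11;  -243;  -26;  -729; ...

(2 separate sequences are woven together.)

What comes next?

The terms cycle through 2 interleaved subsequences.
Subsequence A is 34, 19, 4, -11, -26, which is arithmetic, step −15.
Subsequence B is -9, -27, -81, -243, -729, which is multiplying by 3 each time.
Position 11 → subsequence A, term 6 = -41.

-41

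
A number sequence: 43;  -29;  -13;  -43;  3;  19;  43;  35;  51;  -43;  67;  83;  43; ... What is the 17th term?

131

The slot pattern repeats as ABB (period 3), so there are 2 interleaved tracks.
Track A: 43, -43, 43, -43, 43 — alternating ±43.
Track B: -29, -13, 3, 19, 35, 51, 67, 83 — linear: a_n = -45 + 16·n.
Position 17 falls in track B as its term 11, giving 131.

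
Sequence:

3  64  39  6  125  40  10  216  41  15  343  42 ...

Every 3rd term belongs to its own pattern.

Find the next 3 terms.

21, 512, 43

Split by position mod 3: positions 1, 4, 7, … form one track, and each other residue class forms its own.
Track A is 3, 6, 10, 15, which is the triangular numbers T_2, T_3, ….
Track B is 64, 125, 216, 343, which is the cubes 4³, 5³, 6³, ….
Track C is 39, 40, 41, 42, which is arithmetic, step +1.
The 13th slot belongs to track A; its 5th term is 21.
Position 14 falls in track B as its term 5, giving 512.
Position 15 falls in track C as its term 5, giving 43.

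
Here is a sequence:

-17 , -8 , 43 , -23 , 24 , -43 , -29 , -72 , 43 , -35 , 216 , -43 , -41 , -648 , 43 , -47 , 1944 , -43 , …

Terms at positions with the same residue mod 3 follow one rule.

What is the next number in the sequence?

-53

Read the sequence 3 terms at a time; column i is its own pattern.
Track A: -17, -23, -29, -35, -41, -47 (arithmetic with common difference −6).
Track B: -8, 24, -72, 216, -648, 1944 (geometric, ×-3 each step).
Track C: 43, -43, 43, -43, 43, -43 (oscillating between 43 and -43).
Position 19 → track A, term 7 = -53.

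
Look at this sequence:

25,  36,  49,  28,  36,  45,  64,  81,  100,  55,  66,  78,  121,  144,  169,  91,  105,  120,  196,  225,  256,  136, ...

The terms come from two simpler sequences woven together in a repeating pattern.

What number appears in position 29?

210

Positions follow the repeating pattern AAABBB; grouping by letter gives 2 tracks.
Stream A is 25, 36, 49, 64, 81, 100, 121, 144, 169, 196, 225, 256, which is perfect squares starting at 5².
Stream B is 28, 36, 45, 55, 66, 78, 91, 105, 120, 136, which is triangular numbers starting at T_7.
Position 29 → stream B, term 14 = 210.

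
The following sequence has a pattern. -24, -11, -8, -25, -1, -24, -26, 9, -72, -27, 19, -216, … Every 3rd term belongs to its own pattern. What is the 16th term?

-29

Taking every 3rd term gives 3 separate tracks.
Track A: -24, -25, -26, -27 (subtracting 1 each time).
Track B: -11, -1, 9, 19 (arithmetic with common difference +10).
Track C: -8, -24, -72, -216 (geometric with ratio 3).
Term 16 comes from track A (its 6th entry): -29.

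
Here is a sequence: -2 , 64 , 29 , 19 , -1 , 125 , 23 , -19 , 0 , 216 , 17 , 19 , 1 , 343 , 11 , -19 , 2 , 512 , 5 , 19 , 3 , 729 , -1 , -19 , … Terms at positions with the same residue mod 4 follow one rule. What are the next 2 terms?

4, 1000

Read the sequence 4 terms at a time; column i is its own pattern.
Track A = -2, -1, 0, 1, 2, 3: adding 1 each time.
Track B = 64, 125, 216, 343, 512, 729: the cubes 4³, 5³, 6³, ….
Track C = 29, 23, 17, 11, 5, -1: linear: a_n = 35 − 6·n.
Track D = 19, -19, 19, -19, 19, -19: alternating ±19.
Position 25 → track A, term 7 = 4.
Term 26 comes from track B (its 7th entry): 1000.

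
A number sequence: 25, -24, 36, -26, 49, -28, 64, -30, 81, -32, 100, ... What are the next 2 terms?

The terms cycle through 2 interleaved subsequences.
Stream A: 25, 36, 49, 64, 81, 100. Consecutive squares n² from n = 5.
Stream B: -24, -26, -28, -30, -32. Arithmetic, step −2.
Position 12 → stream B, term 6 = -34.
Term 13 comes from stream A (its 7th entry): 121.

-34, 121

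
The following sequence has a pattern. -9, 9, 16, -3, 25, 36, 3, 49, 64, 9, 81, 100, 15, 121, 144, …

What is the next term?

The slot pattern repeats as ABB (period 3), so there are 2 interleaved tracks.
Track A is -9, -3, 3, 9, 15, which is linear: a_n = -15 + 6·n.
Track B is 9, 16, 25, 36, 49, 64, 81, 100, 121, 144, which is consecutive squares n² from n = 3.
The 16th slot belongs to track A; its 6th term is 21.

21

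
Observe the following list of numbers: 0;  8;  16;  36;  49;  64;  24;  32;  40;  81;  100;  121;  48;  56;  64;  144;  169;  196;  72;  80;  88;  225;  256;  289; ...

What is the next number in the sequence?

96

Positions follow the repeating pattern AAABBB; grouping by letter gives 2 tracks.
Track A: 0, 8, 16, 24, 32, 40, 48, 56, 64, 72, 80, 88. Arithmetic with common difference +8.
Track B: 36, 49, 64, 81, 100, 121, 144, 169, 196, 225, 256, 289. Perfect squares starting at 6².
The 25th slot belongs to track A; its 13th term is 96.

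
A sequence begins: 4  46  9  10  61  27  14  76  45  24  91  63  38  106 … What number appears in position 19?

100

Taking every 3rd term gives 3 separate tracks.
Track A = 4, 10, 14, 24, 38: each term equals the sum of the previous two.
Track B = 46, 61, 76, 91, 106: adding 15 each time.
Track C = 9, 27, 45, 63: arithmetic, step +18.
Term 19 comes from track A (its 7th entry): 100.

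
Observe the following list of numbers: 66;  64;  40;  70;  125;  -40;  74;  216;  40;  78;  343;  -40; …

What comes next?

82

Split by position mod 3: positions 1, 4, 7, … form one track, and each other residue class forms its own.
Track A: 66, 70, 74, 78 (arithmetic with common difference +4).
Track B: 64, 125, 216, 343 (perfect cubes starting at 4³).
Track C: 40, -40, 40, -40 (oscillating between 40 and -40).
The 13th slot belongs to track A; its 5th term is 82.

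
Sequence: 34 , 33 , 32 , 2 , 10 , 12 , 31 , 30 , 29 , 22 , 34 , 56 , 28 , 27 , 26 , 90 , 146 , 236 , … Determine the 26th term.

21

Positions follow the repeating pattern AAABBB; grouping by letter gives 2 tracks.
Subsequence A = 34, 33, 32, 31, 30, 29, 28, 27, 26: linear: a_n = 35 − n.
Subsequence B = 2, 10, 12, 22, 34, 56, 90, 146, 236: each term equals the sum of the previous two.
Position 26 falls in subsequence A as its term 14, giving 21.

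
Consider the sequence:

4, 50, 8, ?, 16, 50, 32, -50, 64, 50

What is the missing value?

Split by position mod 2 into 2 tracks.
Stream A = 4, 8, 16, 32, 64: powers of 2.
Stream B = 50, ?, 50, -50, 50: oscillating between 50 and -50.
Filling stream B at index 2 by its rule yields -50.

-50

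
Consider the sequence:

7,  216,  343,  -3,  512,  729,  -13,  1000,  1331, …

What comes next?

-23

Positions follow the repeating pattern ABB; grouping by letter gives 2 tracks.
Subsequence A = 7, -3, -13: arithmetic, step −10.
Subsequence B = 216, 343, 512, 729, 1000, 1331: the cubes 6³, 7³, 8³, ….
Position 10 → subsequence A, term 4 = -23.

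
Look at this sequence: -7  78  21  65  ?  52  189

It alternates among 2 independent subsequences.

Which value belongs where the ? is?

Taking every 2nd term gives 2 separate tracks.
Track A: -7, 21, ?, 189. Multiplying by -3 each time.
Track B: 78, 65, 52. Linear: a_n = 91 − 13·n.
Track A's pattern makes the blank -63.

-63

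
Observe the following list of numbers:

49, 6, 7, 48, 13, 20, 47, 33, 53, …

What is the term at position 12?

Reading positions in blocks of 3 reveals the pattern ABB — 2 tracks woven together.
Track A: 49, 48, 47 (arithmetic, step −1).
Track B: 6, 7, 13, 20, 33, 53 (Fibonacci-style (each term is the sum of the two before it)).
The 12th slot belongs to track B; its 8th term is 139.

139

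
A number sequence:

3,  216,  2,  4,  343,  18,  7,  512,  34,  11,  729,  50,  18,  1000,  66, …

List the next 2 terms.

29, 1331

Read the sequence 3 terms at a time; column i is its own pattern.
Stream A = 3, 4, 7, 11, 18: Fibonacci-style (each term is the sum of the two before it).
Stream B = 216, 343, 512, 729, 1000: the cubes 6³, 7³, 8³, ….
Stream C = 2, 18, 34, 50, 66: linear: a_n = -14 + 16·n.
Position 16 → stream A, term 6 = 29.
The 17th slot belongs to stream B; its 6th term is 1331.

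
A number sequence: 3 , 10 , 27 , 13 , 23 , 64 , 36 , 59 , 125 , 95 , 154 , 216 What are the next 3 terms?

249, 403, 343

Positions follow the repeating pattern AAB; grouping by letter gives 2 tracks.
Subsequence A = 3, 10, 13, 23, 36, 59, 95, 154: each term equals the sum of the previous two.
Subsequence B = 27, 64, 125, 216: perfect cubes starting at 3³.
Term 13 comes from subsequence A (its 9th entry): 249.
Position 14 falls in subsequence A as its term 10, giving 403.
Term 15 comes from subsequence B (its 5th entry): 343.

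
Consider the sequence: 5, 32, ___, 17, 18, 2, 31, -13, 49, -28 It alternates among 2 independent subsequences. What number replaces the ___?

13

The terms cycle through 2 interleaved subsequences.
Track A = 5, ?, 18, 31, 49: each term equals the sum of the previous two.
Track B = 32, 17, 2, -13, -28: linear: a_n = 47 − 15·n.
The gap is track A's term 2; the rule gives 13.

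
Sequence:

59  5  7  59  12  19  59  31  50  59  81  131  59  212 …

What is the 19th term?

Positions follow the repeating pattern ABB; grouping by letter gives 2 tracks.
Stream A: 59, 59, 59, 59, 59. The constant sequence 59.
Stream B: 5, 7, 12, 19, 31, 50, 81, 131, 212. Each term equals the sum of the previous two.
Position 19 → stream A, term 7 = 59.

59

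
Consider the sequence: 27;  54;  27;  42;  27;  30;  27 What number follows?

Positions 1, 3, 5, … form one subsequence and positions 2, 4, 6, … form another.
Track A: 27, 27, 27, 27 (the constant sequence 27).
Track B: 54, 42, 30 (linear: a_n = 66 − 12·n).
Position 8 → track B, term 4 = 18.

18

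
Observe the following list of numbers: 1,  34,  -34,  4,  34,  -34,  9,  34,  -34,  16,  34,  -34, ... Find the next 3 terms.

Positions follow the repeating pattern ABB; grouping by letter gives 2 tracks.
Track A: 1, 4, 9, 16. Consecutive squares n² from n = 1.
Track B: 34, -34, 34, -34, 34, -34, 34, -34. Alternating ±34.
Term 13 comes from track A (its 5th entry): 25.
Position 14 → track B, term 9 = 34.
Term 15 comes from track B (its 10th entry): -34.

25, 34, -34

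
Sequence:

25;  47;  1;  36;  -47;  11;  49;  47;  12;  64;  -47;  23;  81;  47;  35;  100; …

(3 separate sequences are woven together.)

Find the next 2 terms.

-47, 58

Split by position mod 3: positions 1, 4, 7, … form one track, and each other residue class forms its own.
Subsequence A is 25, 36, 49, 64, 81, 100, which is the squares 5², 6², 7², ….
Subsequence B is 47, -47, 47, -47, 47, which is the oscillation 47·(−1)^(n+1).
Subsequence C is 1, 11, 12, 23, 35, which is each term equals the sum of the previous two.
Position 17 → subsequence B, term 6 = -47.
Term 18 comes from subsequence C (its 6th entry): 58.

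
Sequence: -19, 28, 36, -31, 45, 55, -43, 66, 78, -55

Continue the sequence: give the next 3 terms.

91, 105, -67

Reading positions in blocks of 3 reveals the pattern ABB — 2 tracks woven together.
Track A = -19, -31, -43, -55: arithmetic, step −12.
Track B = 28, 36, 45, 55, 66, 78: triangular numbers starting at T_7.
Term 11 comes from track B (its 7th entry): 91.
Position 12 → track B, term 8 = 105.
Position 13 → track A, term 5 = -67.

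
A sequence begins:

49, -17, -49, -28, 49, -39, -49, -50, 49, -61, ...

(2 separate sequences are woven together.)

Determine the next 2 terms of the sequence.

Odd-indexed and even-indexed terms follow separate rules.
Subsequence A: 49, -49, 49, -49, 49 (alternating ±49).
Subsequence B: -17, -28, -39, -50, -61 (arithmetic, step −11).
Position 11 falls in subsequence A as its term 6, giving -49.
The 12th slot belongs to subsequence B; its 6th term is -72.

-49, -72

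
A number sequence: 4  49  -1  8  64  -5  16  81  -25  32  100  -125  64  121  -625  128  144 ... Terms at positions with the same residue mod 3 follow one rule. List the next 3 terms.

-3125, 256, 169

Taking every 3rd term gives 3 separate tracks.
Subsequence A is 4, 8, 16, 32, 64, 128, which is successive powers of 2.
Subsequence B is 49, 64, 81, 100, 121, 144, which is perfect squares starting at 7².
Subsequence C is -1, -5, -25, -125, -625, which is geometric with ratio 5.
Term 18 comes from subsequence C (its 6th entry): -3125.
Term 19 comes from subsequence A (its 7th entry): 256.
Term 20 comes from subsequence B (its 7th entry): 169.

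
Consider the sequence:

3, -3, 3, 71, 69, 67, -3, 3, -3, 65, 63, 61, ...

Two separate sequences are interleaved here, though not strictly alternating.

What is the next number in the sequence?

Reading positions in blocks of 6 reveals the pattern AAABBB — 2 tracks woven together.
Stream A = 3, -3, 3, -3, 3, -3: oscillating between 3 and -3.
Stream B = 71, 69, 67, 65, 63, 61: subtracting 2 each time.
Position 13 → stream A, term 7 = 3.

3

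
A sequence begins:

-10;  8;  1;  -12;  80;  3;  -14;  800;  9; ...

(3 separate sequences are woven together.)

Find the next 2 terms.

Taking every 3rd term gives 3 separate tracks.
Subsequence A: -10, -12, -14 — arithmetic with common difference −2.
Subsequence B: 8, 80, 800 — multiplying by 10 each time.
Subsequence C: 1, 3, 9 — powers 3^0, 3^1, 3^2, ….
Position 10 → subsequence A, term 4 = -16.
Position 11 falls in subsequence B as its term 4, giving 8000.

-16, 8000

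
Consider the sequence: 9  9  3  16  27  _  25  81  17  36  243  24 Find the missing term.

10

Taking every 3rd term gives 3 separate tracks.
Track A: 9, 16, 25, 36 — the squares 3², 4², 5², ….
Track B: 9, 27, 81, 243 — powers of 3.
Track C: 3, ?, 17, 24 — adding 7 each time.
So the missing entry in track C is 10.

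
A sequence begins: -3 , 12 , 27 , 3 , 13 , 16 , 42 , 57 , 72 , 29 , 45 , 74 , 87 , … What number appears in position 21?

Positions follow the repeating pattern AAABBB; grouping by letter gives 2 tracks.
Stream A is -3, 12, 27, 42, 57, 72, 87, which is linear: a_n = -18 + 15·n.
Stream B is 3, 13, 16, 29, 45, 74, which is each term equals the sum of the previous two.
The 21st slot belongs to stream A; its 12th term is 162.

162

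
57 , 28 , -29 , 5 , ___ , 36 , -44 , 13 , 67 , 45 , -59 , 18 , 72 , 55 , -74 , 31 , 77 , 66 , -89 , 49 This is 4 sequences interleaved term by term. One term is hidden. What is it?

Taking every 4th term gives 4 separate tracks.
Subsequence A: 57, ?, 67, 72, 77 — arithmetic, step +5.
Subsequence B: 28, 36, 45, 55, 66 — triangular numbers starting at T_7.
Subsequence C: -29, -44, -59, -74, -89 — arithmetic with common difference −15.
Subsequence D: 5, 13, 18, 31, 49 — Fibonacci-style (each term is the sum of the two before it).
The gap is subsequence A's term 2; the rule gives 62.

62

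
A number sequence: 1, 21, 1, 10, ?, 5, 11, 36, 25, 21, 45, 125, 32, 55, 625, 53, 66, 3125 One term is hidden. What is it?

28

Taking every 3rd term gives 3 separate tracks.
Subsequence A: 1, 10, 11, 21, 32, 53 — Fibonacci-style (each term is the sum of the two before it).
Subsequence B: 21, ?, 36, 45, 55, 66 — the triangular numbers T_6, T_7, ….
Subsequence C: 1, 5, 25, 125, 625, 3125 — successive powers of 5.
The gap is subsequence B's term 2; the rule gives 28.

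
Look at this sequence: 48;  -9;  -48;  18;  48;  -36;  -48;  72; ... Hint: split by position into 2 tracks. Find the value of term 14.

-576

Positions 1, 3, 5, … form one subsequence and positions 2, 4, 6, … form another.
Track A: 48, -48, 48, -48. Alternating ±48.
Track B: -9, 18, -36, 72. Geometric with ratio -2.
Term 14 comes from track B (its 7th entry): -576.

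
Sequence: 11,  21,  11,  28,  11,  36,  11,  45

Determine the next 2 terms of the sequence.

Split by position mod 2 into 2 tracks.
Track A: 11, 11, 11, 11 (constant 11).
Track B: 21, 28, 36, 45 (the triangular numbers T_6, T_7, …).
Position 9 falls in track A as its term 5, giving 11.
Term 10 comes from track B (its 5th entry): 55.

11, 55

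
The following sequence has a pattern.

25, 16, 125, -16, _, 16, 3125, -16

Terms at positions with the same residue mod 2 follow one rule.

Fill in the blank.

625

The terms cycle through 2 interleaved subsequences.
Track A: 25, 125, ?, 3125 (powers of 5).
Track B: 16, -16, 16, -16 (the oscillation 16·(−1)^(n+1)).
So the missing entry in track A is 625.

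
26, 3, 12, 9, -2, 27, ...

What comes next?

-16

Positions 1, 3, 5, … form one subsequence and positions 2, 4, 6, … form another.
Track A: 26, 12, -2 (arithmetic, step −14).
Track B: 3, 9, 27 (powers of 3).
Position 7 → track A, term 4 = -16.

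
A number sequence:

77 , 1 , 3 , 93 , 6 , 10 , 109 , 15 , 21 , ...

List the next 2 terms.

The slot pattern repeats as ABB (period 3), so there are 2 interleaved tracks.
Stream A is 77, 93, 109, which is arithmetic, step +16.
Stream B is 1, 3, 6, 10, 15, 21, which is triangular numbers starting at T_1.
Term 10 comes from stream A (its 4th entry): 125.
Term 11 comes from stream B (its 7th entry): 28.

125, 28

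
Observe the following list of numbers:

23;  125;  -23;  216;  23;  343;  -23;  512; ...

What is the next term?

23

Taking every 2nd term gives 2 separate tracks.
Track A is 23, -23, 23, -23, which is oscillating between 23 and -23.
Track B is 125, 216, 343, 512, which is consecutive cubes n³ from n = 5.
Position 9 → track A, term 5 = 23.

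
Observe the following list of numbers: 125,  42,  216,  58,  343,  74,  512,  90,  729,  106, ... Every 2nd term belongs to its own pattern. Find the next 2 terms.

Odd-indexed and even-indexed terms follow separate rules.
Track A: 125, 216, 343, 512, 729 (the cubes 5³, 6³, 7³, …).
Track B: 42, 58, 74, 90, 106 (arithmetic, step +16).
The 11th slot belongs to track A; its 6th term is 1000.
The 12th slot belongs to track B; its 6th term is 122.

1000, 122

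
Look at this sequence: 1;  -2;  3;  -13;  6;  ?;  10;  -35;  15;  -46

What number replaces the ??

-24

The terms cycle through 2 interleaved subsequences.
Stream A: 1, 3, 6, 10, 15 (the triangular numbers T_1, T_2, …).
Stream B: -2, -13, ?, -35, -46 (subtracting 11 each time).
The gap is stream B's term 3; the rule gives -24.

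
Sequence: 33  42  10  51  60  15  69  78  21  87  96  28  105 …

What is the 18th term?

Reading positions in blocks of 3 reveals the pattern AAB — 2 tracks woven together.
Stream A is 33, 42, 51, 60, 69, 78, 87, 96, 105, which is arithmetic, step +9.
Stream B is 10, 15, 21, 28, which is the triangular numbers T_4, T_5, ….
Term 18 comes from stream B (its 6th entry): 45.

45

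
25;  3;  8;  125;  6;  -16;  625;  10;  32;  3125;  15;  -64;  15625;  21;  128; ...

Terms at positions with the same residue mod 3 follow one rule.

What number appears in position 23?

45

Read the sequence 3 terms at a time; column i is its own pattern.
Track A: 25, 125, 625, 3125, 15625. Successive powers of 5.
Track B: 3, 6, 10, 15, 21. Triangular numbers n(n+1)/2 for n = 2, 3, ….
Track C: 8, -16, 32, -64, 128. Geometric, ×-2 each step.
Term 23 comes from track B (its 8th entry): 45.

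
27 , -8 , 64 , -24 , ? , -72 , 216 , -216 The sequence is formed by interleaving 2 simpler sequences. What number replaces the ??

Taking every 2nd term gives 2 separate tracks.
Stream A: 27, 64, ?, 216 (the cubes 3³, 4³, 5³, …).
Stream B: -8, -24, -72, -216 (geometric, ×3 each step).
So the missing entry in stream A is 125.

125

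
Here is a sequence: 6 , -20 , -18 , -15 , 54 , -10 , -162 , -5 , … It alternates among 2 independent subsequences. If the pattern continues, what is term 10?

Positions 1, 3, 5, … form one subsequence and positions 2, 4, 6, … form another.
Subsequence A: 6, -18, 54, -162. Multiplying by -3 each time.
Subsequence B: -20, -15, -10, -5. Arithmetic, step +5.
Position 10 falls in subsequence B as its term 5, giving 0.

0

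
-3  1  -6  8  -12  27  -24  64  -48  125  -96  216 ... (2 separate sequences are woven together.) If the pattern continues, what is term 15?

Taking every 2nd term gives 2 separate tracks.
Subsequence A: -3, -6, -12, -24, -48, -96. A geometric progression (common ratio 2).
Subsequence B: 1, 8, 27, 64, 125, 216. The cubes 1³, 2³, 3³, ….
Position 15 falls in subsequence A as its term 8, giving -384.

-384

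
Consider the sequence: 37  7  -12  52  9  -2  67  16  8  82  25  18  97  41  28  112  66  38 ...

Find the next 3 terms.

Split by position mod 3: positions 1, 4, 7, … form one track, and each other residue class forms its own.
Stream A = 37, 52, 67, 82, 97, 112: adding 15 each time.
Stream B = 7, 9, 16, 25, 41, 66: each term equals the sum of the previous two.
Stream C = -12, -2, 8, 18, 28, 38: arithmetic with common difference +10.
Term 19 comes from stream A (its 7th entry): 127.
The 20th slot belongs to stream B; its 7th term is 107.
Position 21 → stream C, term 7 = 48.

127, 107, 48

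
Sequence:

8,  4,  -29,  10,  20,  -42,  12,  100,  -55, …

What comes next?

14

Split by position mod 3 into 3 tracks.
Stream A: 8, 10, 12. Arithmetic with common difference +2.
Stream B: 4, 20, 100. A geometric progression (common ratio 5).
Stream C: -29, -42, -55. Subtracting 13 each time.
Position 10 → stream A, term 4 = 14.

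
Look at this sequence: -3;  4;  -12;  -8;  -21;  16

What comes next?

-30

Odd-indexed and even-indexed terms follow separate rules.
Subsequence A: -3, -12, -21 — arithmetic with common difference −9.
Subsequence B: 4, -8, 16 — geometric with ratio -2.
Term 7 comes from subsequence A (its 4th entry): -30.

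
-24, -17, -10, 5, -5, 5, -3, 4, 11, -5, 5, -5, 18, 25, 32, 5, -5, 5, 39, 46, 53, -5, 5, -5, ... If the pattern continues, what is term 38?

109

The slot pattern repeats as AAABBB (period 6), so there are 2 interleaved tracks.
Stream A = -24, -17, -10, -3, 4, 11, 18, 25, 32, 39, 46, 53: arithmetic with common difference +7.
Stream B = 5, -5, 5, -5, 5, -5, 5, -5, 5, -5, 5, -5: oscillating between 5 and -5.
Position 38 falls in stream A as its term 20, giving 109.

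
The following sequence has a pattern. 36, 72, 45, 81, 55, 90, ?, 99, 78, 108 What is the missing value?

Taking every 2nd term gives 2 separate tracks.
Track A: 36, 45, 55, ?, 78. Triangular numbers n(n+1)/2 for n = 8, 9, ….
Track B: 72, 81, 90, 99, 108. Adding 9 each time.
Track A's pattern makes the blank 66.

66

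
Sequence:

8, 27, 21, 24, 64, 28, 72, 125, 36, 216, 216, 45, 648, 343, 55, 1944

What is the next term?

512

Split by position mod 3 into 3 tracks.
Subsequence A = 8, 24, 72, 216, 648, 1944: geometric with ratio 3.
Subsequence B = 27, 64, 125, 216, 343: consecutive cubes n³ from n = 3.
Subsequence C = 21, 28, 36, 45, 55: triangular numbers starting at T_6.
The 17th slot belongs to subsequence B; its 6th term is 512.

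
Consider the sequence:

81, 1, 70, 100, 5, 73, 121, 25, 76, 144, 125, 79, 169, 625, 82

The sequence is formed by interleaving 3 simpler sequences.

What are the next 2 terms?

196, 3125

Read the sequence 3 terms at a time; column i is its own pattern.
Stream A: 81, 100, 121, 144, 169. Perfect squares starting at 9².
Stream B: 1, 5, 25, 125, 625. Powers of 5.
Stream C: 70, 73, 76, 79, 82. Linear: a_n = 67 + 3·n.
Position 16 → stream A, term 6 = 196.
Term 17 comes from stream B (its 6th entry): 3125.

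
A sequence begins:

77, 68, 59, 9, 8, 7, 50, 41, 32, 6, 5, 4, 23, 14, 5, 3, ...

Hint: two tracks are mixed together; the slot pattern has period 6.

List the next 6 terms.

The slot pattern repeats as AAABBB (period 6), so there are 2 interleaved tracks.
Track A: 77, 68, 59, 50, 41, 32, 23, 14, 5 — arithmetic, step −9.
Track B: 9, 8, 7, 6, 5, 4, 3 — linear: a_n = 10 − n.
Position 17 → track B, term 8 = 2.
Position 18 falls in track B as its term 9, giving 1.
Position 19 falls in track A as its term 10, giving -4.
Position 20 falls in track A as its term 11, giving -13.
Position 21 → track A, term 12 = -22.
Term 22 comes from track B (its 10th entry): 0.

2, 1, -4, -13, -22, 0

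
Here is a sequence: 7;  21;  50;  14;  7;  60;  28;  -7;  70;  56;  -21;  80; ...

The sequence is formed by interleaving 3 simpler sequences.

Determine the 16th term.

The terms cycle through 3 interleaved subsequences.
Subsequence A: 7, 14, 28, 56. Geometric with ratio 2.
Subsequence B: 21, 7, -7, -21. Subtracting 14 each time.
Subsequence C: 50, 60, 70, 80. Linear: a_n = 40 + 10·n.
Position 16 falls in subsequence A as its term 6, giving 224.

224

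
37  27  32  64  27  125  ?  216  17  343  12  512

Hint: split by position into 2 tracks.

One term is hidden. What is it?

Taking every 2nd term gives 2 separate tracks.
Track A: 37, 32, 27, ?, 17, 12 (arithmetic with common difference −5).
Track B: 27, 64, 125, 216, 343, 512 (consecutive cubes n³ from n = 3).
Track A's pattern makes the blank 22.

22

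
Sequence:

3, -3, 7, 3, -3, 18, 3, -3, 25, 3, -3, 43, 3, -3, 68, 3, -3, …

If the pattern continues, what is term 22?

3

The slot pattern repeats as AAB (period 3), so there are 2 interleaved tracks.
Subsequence A: 3, -3, 3, -3, 3, -3, 3, -3, 3, -3, 3, -3 (the oscillation 3·(−1)^(n+1)).
Subsequence B: 7, 18, 25, 43, 68 (each term equals the sum of the previous two).
The 22nd slot belongs to subsequence A; its 15th term is 3.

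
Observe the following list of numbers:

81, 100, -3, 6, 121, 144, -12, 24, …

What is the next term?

The slot pattern repeats as AABB (period 4), so there are 2 interleaved tracks.
Stream A: 81, 100, 121, 144 — consecutive squares n² from n = 9.
Stream B: -3, 6, -12, 24 — geometric with ratio -2.
Term 9 comes from stream A (its 5th entry): 169.

169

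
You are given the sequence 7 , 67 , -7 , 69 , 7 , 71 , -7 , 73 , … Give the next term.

7

Split by position mod 2 into 2 tracks.
Stream A: 7, -7, 7, -7 (oscillating between 7 and -7).
Stream B: 67, 69, 71, 73 (adding 2 each time).
The 9th slot belongs to stream A; its 5th term is 7.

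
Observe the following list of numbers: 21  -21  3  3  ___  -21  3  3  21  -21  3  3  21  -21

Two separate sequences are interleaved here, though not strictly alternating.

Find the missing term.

The slot pattern repeats as AABB (period 4), so there are 2 interleaved tracks.
Track A: 21, -21, ?, -21, 21, -21, 21, -21 — the oscillation 21·(−1)^(n+1).
Track B: 3, 3, 3, 3, 3, 3 — the constant sequence 3.
Track A's pattern makes the blank 21.

21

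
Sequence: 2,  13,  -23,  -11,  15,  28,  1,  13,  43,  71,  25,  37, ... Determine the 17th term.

Positions follow the repeating pattern AABB; grouping by letter gives 2 tracks.
Track A: 2, 13, 15, 28, 43, 71 (Fibonacci-style (each term is the sum of the two before it)).
Track B: -23, -11, 1, 13, 25, 37 (adding 12 each time).
Position 17 → track A, term 9 = 299.

299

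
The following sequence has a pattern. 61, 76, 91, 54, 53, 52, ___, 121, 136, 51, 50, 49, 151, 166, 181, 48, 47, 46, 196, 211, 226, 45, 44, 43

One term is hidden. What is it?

106

Reading positions in blocks of 6 reveals the pattern AAABBB — 2 tracks woven together.
Stream A: 61, 76, 91, ?, 121, 136, 151, 166, 181, 196, 211, 226 — adding 15 each time.
Stream B: 54, 53, 52, 51, 50, 49, 48, 47, 46, 45, 44, 43 — subtracting 1 each time.
Stream A's pattern makes the blank 106.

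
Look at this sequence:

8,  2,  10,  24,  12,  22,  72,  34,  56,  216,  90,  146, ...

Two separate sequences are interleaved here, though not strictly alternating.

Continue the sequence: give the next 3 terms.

648, 236, 382

Positions follow the repeating pattern ABB; grouping by letter gives 2 tracks.
Track A is 8, 24, 72, 216, which is a geometric progression (common ratio 3).
Track B is 2, 10, 12, 22, 34, 56, 90, 146, which is a Fibonacci-like recurrence a_n = a_{n-1} + a_{n-2}.
Position 13 falls in track A as its term 5, giving 648.
Position 14 → track B, term 9 = 236.
Position 15 falls in track B as its term 10, giving 382.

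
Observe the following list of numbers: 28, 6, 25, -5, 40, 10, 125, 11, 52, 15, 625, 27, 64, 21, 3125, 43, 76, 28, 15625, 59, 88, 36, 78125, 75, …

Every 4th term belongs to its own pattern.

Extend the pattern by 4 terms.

Split by position mod 4 into 4 tracks.
Subsequence A: 28, 40, 52, 64, 76, 88 — arithmetic, step +12.
Subsequence B: 6, 10, 15, 21, 28, 36 — triangular numbers n(n+1)/2 for n = 3, 4, ….
Subsequence C: 25, 125, 625, 3125, 15625, 78125 — powers 5^2, 5^3, 5^4, ….
Subsequence D: -5, 11, 27, 43, 59, 75 — arithmetic, step +16.
The 25th slot belongs to subsequence A; its 7th term is 100.
Position 26 → subsequence B, term 7 = 45.
Position 27 → subsequence C, term 7 = 390625.
Position 28 falls in subsequence D as its term 7, giving 91.

100, 45, 390625, 91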